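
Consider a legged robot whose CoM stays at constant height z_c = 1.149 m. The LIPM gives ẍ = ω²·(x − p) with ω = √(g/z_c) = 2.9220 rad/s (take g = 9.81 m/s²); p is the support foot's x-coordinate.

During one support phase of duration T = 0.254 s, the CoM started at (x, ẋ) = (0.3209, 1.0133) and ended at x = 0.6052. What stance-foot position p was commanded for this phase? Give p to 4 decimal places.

ωT = 2.9220·0.254 = 0.742188; cosh(ωT) = 1.288299, sinh(ωT) = 0.812228
x(T) = p + (x₀−p)·cosh(ωT) + (ẋ₀/ω)·sinh(ωT) ⇒ p·(1 − cosh) = x(T) − x₀·cosh − (ẋ₀/ω)·sinh
numerator   = 0.6052 − (0.3209)·1.288299 − (1.0133/2.9220)·0.812228 = -0.089882
denominator = 1 − 1.288299 = -0.288299
p = -0.089882 / -0.288299 = 0.3118

p = 0.3118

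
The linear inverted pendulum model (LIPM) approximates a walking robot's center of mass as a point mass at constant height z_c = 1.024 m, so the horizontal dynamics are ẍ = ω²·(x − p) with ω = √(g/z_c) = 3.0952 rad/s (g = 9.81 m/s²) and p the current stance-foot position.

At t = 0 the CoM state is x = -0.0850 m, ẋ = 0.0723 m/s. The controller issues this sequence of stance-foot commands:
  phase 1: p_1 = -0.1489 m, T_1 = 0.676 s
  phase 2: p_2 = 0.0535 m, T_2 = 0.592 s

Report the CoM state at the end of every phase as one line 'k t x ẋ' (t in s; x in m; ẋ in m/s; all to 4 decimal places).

phase 1: p=-0.1489, T=0.676, ωT=2.092355, cosh=4.113688, sinh=3.990292; start (x,ẋ)=(-0.085000, 0.072300) → end (x,ẋ)=(0.207173, 1.086633)
phase 2: p=0.0535, T=0.592, ωT=1.832358, cosh=3.204321, sinh=3.044285; start (x,ẋ)=(0.207173, 1.086633) → end (x,ẋ)=(1.614675, 4.929928)

1 0.6760 0.2072 1.0866
2 1.2680 1.6147 4.9299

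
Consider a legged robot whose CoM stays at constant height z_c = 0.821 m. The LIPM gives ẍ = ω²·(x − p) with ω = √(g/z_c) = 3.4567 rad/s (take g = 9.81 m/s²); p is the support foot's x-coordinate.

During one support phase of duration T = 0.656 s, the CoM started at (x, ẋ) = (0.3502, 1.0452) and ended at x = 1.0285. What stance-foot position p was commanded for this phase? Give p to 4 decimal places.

p = 0.5476

ωT = 3.4567·0.656 = 2.267595; cosh(ωT) = 4.879856, sinh(ωT) = 4.776295
x(T) = p + (x₀−p)·cosh(ωT) + (ẋ₀/ω)·sinh(ωT) ⇒ p·(1 − cosh) = x(T) − x₀·cosh − (ẋ₀/ω)·sinh
numerator   = 1.0285 − (0.3502)·4.879856 − (1.0452/3.4567)·4.776295 = -2.124631
denominator = 1 − 4.879856 = -3.879856
p = -2.124631 / -3.879856 = 0.5476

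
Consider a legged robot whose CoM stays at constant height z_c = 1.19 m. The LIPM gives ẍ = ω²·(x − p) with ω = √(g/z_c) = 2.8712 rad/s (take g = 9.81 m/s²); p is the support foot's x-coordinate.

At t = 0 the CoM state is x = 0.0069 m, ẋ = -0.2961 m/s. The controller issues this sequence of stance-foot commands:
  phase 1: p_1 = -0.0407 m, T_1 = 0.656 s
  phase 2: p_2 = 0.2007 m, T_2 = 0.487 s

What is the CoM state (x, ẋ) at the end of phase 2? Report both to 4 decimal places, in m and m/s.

x = -1.0541, ẋ = -3.4477

phase 1: p=-0.0407, T=0.656, ωT=1.883507, cosh=3.364293, sinh=3.212237; start (x,ẋ)=(0.006900, -0.296100) → end (x,ẋ)=(-0.211830, -0.557154)
phase 2: p=0.2007, T=0.487, ωT=1.398274, cosh=2.147616, sinh=1.900593; start (x,ẋ)=(-0.211830, -0.557154) → end (x,ẋ)=(-1.054064, -3.447720)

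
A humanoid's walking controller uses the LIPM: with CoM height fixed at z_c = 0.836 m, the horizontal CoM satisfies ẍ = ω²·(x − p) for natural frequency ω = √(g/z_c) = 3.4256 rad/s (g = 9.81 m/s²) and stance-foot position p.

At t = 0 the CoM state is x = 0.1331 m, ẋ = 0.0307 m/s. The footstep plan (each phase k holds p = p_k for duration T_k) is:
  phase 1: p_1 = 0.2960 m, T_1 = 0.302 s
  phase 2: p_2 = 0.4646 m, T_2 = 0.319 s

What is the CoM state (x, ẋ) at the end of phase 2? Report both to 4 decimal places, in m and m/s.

x = -0.4713, ẋ = -2.9421

phase 1: p=0.2960, T=0.302, ωT=1.034531, cosh=1.584590, sinh=1.229197; start (x,ẋ)=(0.133100, 0.030700) → end (x,ẋ)=(0.048886, -0.637282)
phase 2: p=0.4646, T=0.319, ωT=1.092766, cosh=1.658901, sinh=1.323613; start (x,ẋ)=(0.048886, -0.637282) → end (x,ẋ)=(-0.471266, -2.942104)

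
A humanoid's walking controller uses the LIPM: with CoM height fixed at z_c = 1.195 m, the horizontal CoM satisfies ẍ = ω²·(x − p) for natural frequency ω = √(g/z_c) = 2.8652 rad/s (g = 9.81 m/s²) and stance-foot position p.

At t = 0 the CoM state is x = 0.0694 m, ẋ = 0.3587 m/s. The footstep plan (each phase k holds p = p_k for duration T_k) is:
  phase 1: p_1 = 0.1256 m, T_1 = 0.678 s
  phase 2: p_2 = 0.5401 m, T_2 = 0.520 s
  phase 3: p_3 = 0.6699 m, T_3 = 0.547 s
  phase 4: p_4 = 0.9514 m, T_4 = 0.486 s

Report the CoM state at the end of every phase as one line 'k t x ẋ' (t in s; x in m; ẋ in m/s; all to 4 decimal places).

1 0.6780 0.3533 0.7268
2 1.1980 0.6388 0.5671
3 1.7450 1.0458 1.2139
4 2.2310 1.9530 3.1041

phase 1: p=0.1256, T=0.678, ωT=1.942606, cosh=3.560118, sinh=3.416788; start (x,ẋ)=(0.069400, 0.358700) → end (x,ẋ)=(0.353276, 0.726829)
phase 2: p=0.5401, T=0.520, ωT=1.489904, cosh=2.331032, sinh=2.105638; start (x,ẋ)=(0.353276, 0.726829) → end (x,ẋ)=(0.638754, 0.567137)
phase 3: p=0.6699, T=0.547, ωT=1.567264, cosh=2.501066, sinh=2.292451; start (x,ẋ)=(0.638754, 0.567137) → end (x,ẋ)=(1.045768, 1.213867)
phase 4: p=0.9514, T=0.486, ωT=1.392487, cosh=2.136652, sinh=1.888196; start (x,ẋ)=(1.045768, 1.213867) → end (x,ẋ)=(1.952982, 3.104147)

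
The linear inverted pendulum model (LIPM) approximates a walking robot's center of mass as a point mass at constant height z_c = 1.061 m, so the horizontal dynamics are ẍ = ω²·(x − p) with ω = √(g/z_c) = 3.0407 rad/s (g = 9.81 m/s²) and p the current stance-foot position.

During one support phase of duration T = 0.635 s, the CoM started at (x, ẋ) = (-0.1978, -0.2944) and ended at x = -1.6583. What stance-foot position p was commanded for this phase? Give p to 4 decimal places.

ωT = 3.0407·0.635 = 1.930845; cosh(ωT) = 3.520178, sinh(ωT) = 3.375153
x(T) = p + (x₀−p)·cosh(ωT) + (ẋ₀/ω)·sinh(ωT) ⇒ p·(1 − cosh) = x(T) − x₀·cosh − (ẋ₀/ω)·sinh
numerator   = -1.6583 − (-0.1978)·3.520178 − (-0.2944/3.0407)·3.375153 = -0.635227
denominator = 1 − 3.520178 = -2.520178
p = -0.635227 / -2.520178 = 0.2521

p = 0.2521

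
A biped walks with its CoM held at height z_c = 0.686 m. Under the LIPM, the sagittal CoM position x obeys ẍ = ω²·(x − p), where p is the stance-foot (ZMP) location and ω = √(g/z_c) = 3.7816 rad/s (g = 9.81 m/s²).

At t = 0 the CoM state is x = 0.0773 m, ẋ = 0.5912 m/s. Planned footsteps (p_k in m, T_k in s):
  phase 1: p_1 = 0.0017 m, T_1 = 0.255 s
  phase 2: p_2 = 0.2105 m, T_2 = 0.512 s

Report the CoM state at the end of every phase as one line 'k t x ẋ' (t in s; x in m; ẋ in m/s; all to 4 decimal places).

phase 1: p=0.0017, T=0.255, ωT=0.964308, cosh=1.502109, sinh=1.120863; start (x,ẋ)=(0.077300, 0.591200) → end (x,ẋ)=(0.290491, 1.208489)
phase 2: p=0.2105, T=0.512, ωT=1.936179, cosh=3.538234, sinh=3.393980; start (x,ẋ)=(0.290491, 1.208489) → end (x,ẋ)=(1.578143, 5.302571)

1 0.2550 0.2905 1.2085
2 0.7670 1.5781 5.3026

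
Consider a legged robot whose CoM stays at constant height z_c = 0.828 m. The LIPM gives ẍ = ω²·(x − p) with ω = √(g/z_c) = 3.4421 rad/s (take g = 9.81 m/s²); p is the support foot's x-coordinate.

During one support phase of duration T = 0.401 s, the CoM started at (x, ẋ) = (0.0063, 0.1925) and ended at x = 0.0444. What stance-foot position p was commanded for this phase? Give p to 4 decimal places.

ωT = 3.4421·0.401 = 1.380282; cosh(ωT) = 2.113765, sinh(ωT) = 1.862258
x(T) = p + (x₀−p)·cosh(ωT) + (ẋ₀/ω)·sinh(ωT) ⇒ p·(1 − cosh) = x(T) − x₀·cosh − (ẋ₀/ω)·sinh
numerator   = 0.0444 − (0.0063)·2.113765 − (0.1925/3.4421)·1.862258 = -0.073064
denominator = 1 − 2.113765 = -1.113765
p = -0.073064 / -1.113765 = 0.0656

p = 0.0656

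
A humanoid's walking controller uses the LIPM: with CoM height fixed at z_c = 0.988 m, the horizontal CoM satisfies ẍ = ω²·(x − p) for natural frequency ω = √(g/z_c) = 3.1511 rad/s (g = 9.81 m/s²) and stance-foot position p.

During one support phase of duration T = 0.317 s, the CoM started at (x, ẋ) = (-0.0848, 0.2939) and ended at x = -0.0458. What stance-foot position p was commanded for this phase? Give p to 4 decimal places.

ωT = 3.1511·0.317 = 0.998899; cosh(ωT) = 1.541787, sinh(ωT) = 1.173503
x(T) = p + (x₀−p)·cosh(ωT) + (ẋ₀/ω)·sinh(ωT) ⇒ p·(1 − cosh) = x(T) − x₀·cosh − (ẋ₀/ω)·sinh
numerator   = -0.0458 − (-0.0848)·1.541787 − (0.2939/3.1511)·1.173503 = -0.024508
denominator = 1 − 1.541787 = -0.541787
p = -0.024508 / -0.541787 = 0.0452

p = 0.0452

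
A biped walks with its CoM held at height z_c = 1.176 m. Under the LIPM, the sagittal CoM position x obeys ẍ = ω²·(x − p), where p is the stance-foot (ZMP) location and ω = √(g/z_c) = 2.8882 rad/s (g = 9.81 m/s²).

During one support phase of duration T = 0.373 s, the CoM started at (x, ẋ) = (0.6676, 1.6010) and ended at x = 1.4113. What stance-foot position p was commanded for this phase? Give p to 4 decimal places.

p = 0.6298

ωT = 2.8882·0.373 = 1.077299; cosh(ωT) = 1.638625, sinh(ωT) = 1.298111
x(T) = p + (x₀−p)·cosh(ωT) + (ẋ₀/ω)·sinh(ωT) ⇒ p·(1 − cosh) = x(T) − x₀·cosh − (ẋ₀/ω)·sinh
numerator   = 1.4113 − (0.6676)·1.638625 − (1.6010/2.8882)·1.298111 = -0.402220
denominator = 1 − 1.638625 = -0.638625
p = -0.402220 / -0.638625 = 0.6298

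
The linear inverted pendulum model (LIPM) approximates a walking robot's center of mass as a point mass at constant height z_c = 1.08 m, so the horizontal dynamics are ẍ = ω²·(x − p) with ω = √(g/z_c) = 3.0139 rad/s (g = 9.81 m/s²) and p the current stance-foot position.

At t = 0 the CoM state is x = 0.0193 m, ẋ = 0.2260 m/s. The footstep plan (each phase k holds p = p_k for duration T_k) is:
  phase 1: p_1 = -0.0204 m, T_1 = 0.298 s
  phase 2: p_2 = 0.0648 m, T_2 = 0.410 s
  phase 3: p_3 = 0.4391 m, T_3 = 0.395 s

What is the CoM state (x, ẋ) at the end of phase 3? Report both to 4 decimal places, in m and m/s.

x = 0.8733, ẋ = 1.6781

phase 1: p=-0.0204, T=0.298, ωT=0.898142, cosh=1.431182, sinh=1.023856; start (x,ẋ)=(0.019300, 0.226000) → end (x,ẋ)=(0.113193, 0.445953)
phase 2: p=0.0648, T=0.410, ωT=1.235699, cosh=1.865707, sinh=1.575076; start (x,ẋ)=(0.113193, 0.445953) → end (x,ẋ)=(0.388143, 1.061744)
phase 3: p=0.4391, T=0.395, ωT=1.190491, cosh=1.796383, sinh=1.492311; start (x,ẋ)=(0.388143, 1.061744) → end (x,ẋ)=(0.873278, 1.678114)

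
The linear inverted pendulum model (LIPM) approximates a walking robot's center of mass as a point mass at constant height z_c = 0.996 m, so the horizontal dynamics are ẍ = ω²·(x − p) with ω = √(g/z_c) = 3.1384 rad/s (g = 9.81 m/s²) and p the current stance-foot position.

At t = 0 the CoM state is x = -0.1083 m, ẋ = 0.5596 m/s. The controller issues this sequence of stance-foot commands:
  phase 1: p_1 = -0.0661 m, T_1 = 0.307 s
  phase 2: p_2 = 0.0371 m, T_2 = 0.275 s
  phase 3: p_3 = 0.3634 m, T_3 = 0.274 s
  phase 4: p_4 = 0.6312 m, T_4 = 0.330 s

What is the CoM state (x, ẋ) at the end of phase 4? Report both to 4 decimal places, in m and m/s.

phase 1: p=-0.0661, T=0.307, ωT=0.963489, cosh=1.501192, sinh=1.119632; start (x,ẋ)=(-0.108300, 0.559600) → end (x,ẋ)=(0.070188, 0.691782)
phase 2: p=0.0371, T=0.275, ωT=0.863060, cosh=1.396136, sinh=0.974267; start (x,ẋ)=(0.070188, 0.691782) → end (x,ẋ)=(0.298049, 1.066995)
phase 3: p=0.3634, T=0.274, ωT=0.859922, cosh=1.393085, sinh=0.969890; start (x,ẋ)=(0.298049, 1.066995) → end (x,ẋ)=(0.602104, 1.287492)
phase 4: p=0.6312, T=0.330, ωT=1.035672, cosh=1.585993, sinh=1.231005; start (x,ẋ)=(0.602104, 1.287492) → end (x,ẋ)=(1.090060, 1.929545)

x = 1.0901, ẋ = 1.9295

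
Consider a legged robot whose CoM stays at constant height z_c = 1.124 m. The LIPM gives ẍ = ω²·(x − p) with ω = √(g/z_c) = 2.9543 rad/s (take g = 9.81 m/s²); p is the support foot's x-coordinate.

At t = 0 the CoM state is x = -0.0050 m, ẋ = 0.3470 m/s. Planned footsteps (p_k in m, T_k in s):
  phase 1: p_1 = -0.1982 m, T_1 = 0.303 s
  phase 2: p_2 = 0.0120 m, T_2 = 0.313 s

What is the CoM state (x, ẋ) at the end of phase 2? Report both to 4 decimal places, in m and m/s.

phase 1: p=-0.1982, T=0.303, ωT=0.895153, cosh=1.428128, sinh=1.019582; start (x,ẋ)=(-0.005000, 0.347000) → end (x,ẋ)=(0.197470, 1.077508)
phase 2: p=0.0120, T=0.313, ωT=0.924696, cosh=1.458877, sinh=1.062225; start (x,ẋ)=(0.197470, 1.077508) → end (x,ẋ)=(0.669998, 2.153981)

x = 0.6700, ẋ = 2.1540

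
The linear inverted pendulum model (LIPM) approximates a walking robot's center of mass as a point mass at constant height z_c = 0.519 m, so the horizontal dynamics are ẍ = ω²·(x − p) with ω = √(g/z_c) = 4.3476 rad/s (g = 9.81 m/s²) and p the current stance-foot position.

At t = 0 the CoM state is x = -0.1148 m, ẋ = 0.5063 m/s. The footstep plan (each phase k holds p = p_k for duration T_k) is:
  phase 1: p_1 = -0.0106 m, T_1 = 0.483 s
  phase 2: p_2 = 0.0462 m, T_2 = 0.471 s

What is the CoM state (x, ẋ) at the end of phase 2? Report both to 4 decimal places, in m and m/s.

x = 0.2085, ẋ = 0.7524

phase 1: p=-0.0106, T=0.483, ωT=2.099891, cosh=4.143874, sinh=4.021404; start (x,ẋ)=(-0.114800, 0.506300) → end (x,ẋ)=(0.025921, 0.276267)
phase 2: p=0.0462, T=0.471, ωT=2.047720, cosh=3.939618, sinh=3.810589; start (x,ẋ)=(0.025921, 0.276267) → end (x,ẋ)=(0.208452, 0.752430)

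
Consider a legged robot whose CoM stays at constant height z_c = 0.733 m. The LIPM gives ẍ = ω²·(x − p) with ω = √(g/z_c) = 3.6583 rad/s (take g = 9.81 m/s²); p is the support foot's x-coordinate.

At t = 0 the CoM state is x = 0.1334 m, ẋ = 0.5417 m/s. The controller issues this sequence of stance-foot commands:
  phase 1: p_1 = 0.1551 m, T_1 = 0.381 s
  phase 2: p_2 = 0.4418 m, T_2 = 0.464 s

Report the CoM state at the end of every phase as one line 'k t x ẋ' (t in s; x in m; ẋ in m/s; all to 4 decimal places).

1 0.3810 0.3887 1.0087
2 0.8450 1.0194 2.3334

phase 1: p=0.1551, T=0.381, ωT=1.393812, cosh=2.139156, sinh=1.891029; start (x,ẋ)=(0.133400, 0.541700) → end (x,ẋ)=(0.388693, 1.008661)
phase 2: p=0.4418, T=0.464, ωT=1.697451, cosh=2.821581, sinh=2.638432; start (x,ẋ)=(0.388693, 1.008661) → end (x,ẋ)=(1.019419, 2.333422)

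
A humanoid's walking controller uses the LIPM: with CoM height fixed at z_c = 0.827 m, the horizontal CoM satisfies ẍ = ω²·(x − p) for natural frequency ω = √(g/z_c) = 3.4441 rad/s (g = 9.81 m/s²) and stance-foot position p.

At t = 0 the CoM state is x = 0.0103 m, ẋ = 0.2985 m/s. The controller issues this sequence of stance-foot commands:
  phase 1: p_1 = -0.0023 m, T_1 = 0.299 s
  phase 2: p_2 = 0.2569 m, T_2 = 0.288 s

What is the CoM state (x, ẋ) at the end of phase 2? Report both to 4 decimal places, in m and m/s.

x = 0.2293, ẋ = 0.2697

phase 1: p=-0.0023, T=0.299, ωT=1.029786, cosh=1.578775, sinh=1.221691; start (x,ẋ)=(0.010300, 0.298500) → end (x,ẋ)=(0.123477, 0.524280)
phase 2: p=0.2569, T=0.288, ωT=0.991901, cosh=1.533613, sinh=1.162742; start (x,ẋ)=(0.123477, 0.524280) → end (x,ẋ)=(0.229279, 0.269736)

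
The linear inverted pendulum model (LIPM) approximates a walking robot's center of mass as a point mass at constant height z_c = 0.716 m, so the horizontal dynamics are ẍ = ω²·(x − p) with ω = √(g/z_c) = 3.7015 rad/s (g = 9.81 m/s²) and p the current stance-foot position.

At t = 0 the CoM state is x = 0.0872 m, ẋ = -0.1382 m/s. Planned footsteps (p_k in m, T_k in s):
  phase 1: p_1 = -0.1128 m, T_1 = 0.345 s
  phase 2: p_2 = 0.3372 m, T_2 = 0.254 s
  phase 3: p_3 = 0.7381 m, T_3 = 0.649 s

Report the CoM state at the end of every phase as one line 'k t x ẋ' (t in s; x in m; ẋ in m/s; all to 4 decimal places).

1 0.3450 0.2119 0.9571
2 0.5990 0.4329 0.9091
3 1.2480 0.3840 -1.1262

phase 1: p=-0.1128, T=0.345, ωT=1.277017, cosh=1.932398, sinh=1.653530; start (x,ẋ)=(0.087200, -0.138200) → end (x,ẋ)=(0.211943, 0.957051)
phase 2: p=0.3372, T=0.254, ωT=0.940181, cosh=1.475501, sinh=1.084944; start (x,ẋ)=(0.211943, 0.957051) → end (x,ẋ)=(0.432904, 0.909108)
phase 3: p=0.7381, T=0.649, ωT=2.402273, cosh=5.569389, sinh=5.478877; start (x,ẋ)=(0.432904, 0.909108) → end (x,ẋ)=(0.383985, -1.126220)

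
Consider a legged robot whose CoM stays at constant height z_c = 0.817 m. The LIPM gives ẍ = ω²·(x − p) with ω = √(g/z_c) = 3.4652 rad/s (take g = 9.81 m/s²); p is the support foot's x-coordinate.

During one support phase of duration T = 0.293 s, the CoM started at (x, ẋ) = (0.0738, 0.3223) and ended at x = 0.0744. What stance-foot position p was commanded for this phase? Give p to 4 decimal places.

ωT = 3.4652·0.293 = 1.015304; cosh(ωT) = 1.561247, sinh(ωT) = 1.198954
x(T) = p + (x₀−p)·cosh(ωT) + (ẋ₀/ω)·sinh(ωT) ⇒ p·(1 − cosh) = x(T) − x₀·cosh − (ẋ₀/ω)·sinh
numerator   = 0.0744 − (0.0738)·1.561247 − (0.3223/3.4652)·1.198954 = -0.152335
denominator = 1 − 1.561247 = -0.561247
p = -0.152335 / -0.561247 = 0.2714

p = 0.2714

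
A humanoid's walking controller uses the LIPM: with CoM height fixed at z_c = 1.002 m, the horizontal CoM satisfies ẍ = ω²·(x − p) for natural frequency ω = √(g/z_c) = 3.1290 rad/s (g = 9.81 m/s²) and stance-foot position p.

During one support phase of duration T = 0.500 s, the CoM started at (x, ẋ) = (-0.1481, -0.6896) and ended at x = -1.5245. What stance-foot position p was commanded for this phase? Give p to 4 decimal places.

p = 0.4357

ωT = 3.1290·0.500 = 1.564500; cosh(ωT) = 2.494738, sinh(ωT) = 2.285546
x(T) = p + (x₀−p)·cosh(ωT) + (ẋ₀/ω)·sinh(ωT) ⇒ p·(1 − cosh) = x(T) − x₀·cosh − (ẋ₀/ω)·sinh
numerator   = -1.5245 − (-0.1481)·2.494738 − (-0.6896/3.1290)·2.285546 = -0.651318
denominator = 1 − 2.494738 = -1.494738
p = -0.651318 / -1.494738 = 0.4357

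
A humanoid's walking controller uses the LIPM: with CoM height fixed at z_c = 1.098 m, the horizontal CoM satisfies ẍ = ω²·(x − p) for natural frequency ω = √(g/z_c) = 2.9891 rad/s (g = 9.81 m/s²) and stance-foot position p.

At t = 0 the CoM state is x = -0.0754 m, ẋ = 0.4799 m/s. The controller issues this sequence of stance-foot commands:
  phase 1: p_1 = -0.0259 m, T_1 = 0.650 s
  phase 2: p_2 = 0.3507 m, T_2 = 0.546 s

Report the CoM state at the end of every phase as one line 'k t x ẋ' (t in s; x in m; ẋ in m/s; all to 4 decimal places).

1 0.6500 0.3466 1.2033
2 1.1960 1.3298 3.1643

phase 1: p=-0.0259, T=0.650, ωT=1.942915, cosh=3.561175, sinh=3.417890; start (x,ẋ)=(-0.075400, 0.479900) → end (x,ẋ)=(0.346564, 1.203296)
phase 2: p=0.3507, T=0.546, ωT=1.632049, cosh=2.654935, sinh=2.459406; start (x,ẋ)=(0.346564, 1.203296) → end (x,ẋ)=(1.329781, 3.164266)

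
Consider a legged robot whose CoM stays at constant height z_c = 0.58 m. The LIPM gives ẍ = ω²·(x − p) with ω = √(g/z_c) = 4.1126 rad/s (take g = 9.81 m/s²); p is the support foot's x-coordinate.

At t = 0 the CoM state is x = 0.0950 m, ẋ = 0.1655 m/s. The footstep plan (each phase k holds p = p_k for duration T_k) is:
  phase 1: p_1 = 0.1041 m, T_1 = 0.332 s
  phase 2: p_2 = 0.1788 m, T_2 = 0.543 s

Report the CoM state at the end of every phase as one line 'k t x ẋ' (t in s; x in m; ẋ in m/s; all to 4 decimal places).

phase 1: p=0.1041, T=0.332, ωT=1.365383, cosh=2.086253, sinh=1.830971; start (x,ẋ)=(0.095000, 0.165500) → end (x,ẋ)=(0.158797, 0.276751)
phase 2: p=0.1788, T=0.543, ωT=2.233142, cosh=4.718161, sinh=4.610970; start (x,ẋ)=(0.158797, 0.276751) → end (x,ẋ)=(0.394713, 0.926446)

1 0.3320 0.1588 0.2768
2 0.8750 0.3947 0.9264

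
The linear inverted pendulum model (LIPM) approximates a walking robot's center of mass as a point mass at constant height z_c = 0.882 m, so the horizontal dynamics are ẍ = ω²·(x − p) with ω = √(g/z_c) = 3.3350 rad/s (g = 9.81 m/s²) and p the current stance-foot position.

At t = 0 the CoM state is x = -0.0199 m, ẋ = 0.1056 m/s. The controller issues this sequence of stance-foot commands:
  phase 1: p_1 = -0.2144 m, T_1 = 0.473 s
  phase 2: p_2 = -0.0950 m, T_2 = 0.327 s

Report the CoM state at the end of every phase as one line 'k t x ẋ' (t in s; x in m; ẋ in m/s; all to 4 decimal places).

phase 1: p=-0.2144, T=0.473, ωT=1.577455, cosh=2.524558, sinh=2.318058; start (x,ẋ)=(-0.019900, 0.105600) → end (x,ẋ)=(0.350026, 1.770219)
phase 2: p=-0.0950, T=0.327, ωT=1.090545, cosh=1.655964, sinh=1.319931; start (x,ẋ)=(0.350026, 1.770219) → end (x,ẋ)=(1.342567, 4.890410)

1 0.4730 0.3500 1.7702
2 0.8000 1.3426 4.8904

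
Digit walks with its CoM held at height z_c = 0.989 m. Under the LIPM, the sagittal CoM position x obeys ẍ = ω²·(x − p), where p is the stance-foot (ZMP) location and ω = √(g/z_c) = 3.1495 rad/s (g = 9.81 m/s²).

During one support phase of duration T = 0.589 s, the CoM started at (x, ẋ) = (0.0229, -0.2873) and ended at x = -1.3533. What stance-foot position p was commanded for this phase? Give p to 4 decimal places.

ωT = 3.1495·0.589 = 1.855055; cosh(ωT) = 3.274249, sinh(ωT) = 3.117804
x(T) = p + (x₀−p)·cosh(ωT) + (ẋ₀/ω)·sinh(ωT) ⇒ p·(1 − cosh) = x(T) − x₀·cosh − (ẋ₀/ω)·sinh
numerator   = -1.3533 − (0.0229)·3.274249 − (-0.2873/3.1495)·3.117804 = -1.143872
denominator = 1 − 3.274249 = -2.274249
p = -1.143872 / -2.274249 = 0.5030

p = 0.5030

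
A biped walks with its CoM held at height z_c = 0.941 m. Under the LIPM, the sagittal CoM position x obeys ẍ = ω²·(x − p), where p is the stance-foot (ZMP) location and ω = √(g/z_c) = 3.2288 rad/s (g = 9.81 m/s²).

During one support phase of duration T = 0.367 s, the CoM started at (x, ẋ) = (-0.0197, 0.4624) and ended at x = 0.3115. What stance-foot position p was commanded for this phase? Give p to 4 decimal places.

p = -0.1706

ωT = 3.2288·0.367 = 1.184970; cosh(ωT) = 1.788171, sinh(ωT) = 1.482416
x(T) = p + (x₀−p)·cosh(ωT) + (ẋ₀/ω)·sinh(ωT) ⇒ p·(1 − cosh) = x(T) − x₀·cosh − (ẋ₀/ω)·sinh
numerator   = 0.3115 − (-0.0197)·1.788171 − (0.4624/3.2288)·1.482416 = 0.134429
denominator = 1 − 1.788171 = -0.788171
p = 0.134429 / -0.788171 = -0.1706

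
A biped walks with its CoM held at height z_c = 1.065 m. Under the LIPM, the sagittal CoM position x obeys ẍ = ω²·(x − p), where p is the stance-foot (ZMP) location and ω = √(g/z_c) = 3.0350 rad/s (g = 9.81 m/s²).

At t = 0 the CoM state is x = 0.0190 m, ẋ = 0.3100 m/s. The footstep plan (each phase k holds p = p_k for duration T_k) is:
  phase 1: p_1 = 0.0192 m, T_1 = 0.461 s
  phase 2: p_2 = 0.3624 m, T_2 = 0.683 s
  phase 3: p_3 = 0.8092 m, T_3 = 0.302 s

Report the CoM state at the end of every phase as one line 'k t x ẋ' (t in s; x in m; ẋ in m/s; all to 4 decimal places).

1 0.4610 0.2131 0.6651
2 1.1440 0.6167 0.9126
3 1.4460 0.8459 0.7101

phase 1: p=0.0192, T=0.461, ωT=1.399135, cosh=2.149252, sinh=1.902442; start (x,ẋ)=(0.019000, 0.310000) → end (x,ẋ)=(0.213089, 0.665113)
phase 2: p=0.3624, T=0.683, ωT=2.072905, cosh=4.036849, sinh=3.911029; start (x,ẋ)=(0.213089, 0.665113) → end (x,ẋ)=(0.616746, 0.912641)
phase 3: p=0.8092, T=0.302, ωT=0.916570, cosh=1.450293, sinh=1.050405; start (x,ẋ)=(0.616746, 0.912641) → end (x,ẋ)=(0.845948, 0.710059)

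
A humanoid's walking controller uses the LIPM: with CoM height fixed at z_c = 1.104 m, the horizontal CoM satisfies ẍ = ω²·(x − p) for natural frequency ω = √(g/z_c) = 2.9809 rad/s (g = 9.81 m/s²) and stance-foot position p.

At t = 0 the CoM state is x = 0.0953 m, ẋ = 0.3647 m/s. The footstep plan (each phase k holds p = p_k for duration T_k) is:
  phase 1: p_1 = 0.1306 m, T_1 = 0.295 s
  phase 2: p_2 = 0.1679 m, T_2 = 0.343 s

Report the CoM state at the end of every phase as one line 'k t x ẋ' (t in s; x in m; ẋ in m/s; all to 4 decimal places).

1 0.2950 0.2027 0.4101
2 0.6380 0.3891 0.7695

phase 1: p=0.1306, T=0.295, ωT=0.879366, cosh=1.412208, sinh=0.997162; start (x,ẋ)=(0.095300, 0.364700) → end (x,ẋ)=(0.202747, 0.410105)
phase 2: p=0.1679, T=0.343, ωT=1.022449, cosh=1.569853, sinh=1.210140; start (x,ẋ)=(0.202747, 0.410105) → end (x,ẋ)=(0.389094, 0.769511)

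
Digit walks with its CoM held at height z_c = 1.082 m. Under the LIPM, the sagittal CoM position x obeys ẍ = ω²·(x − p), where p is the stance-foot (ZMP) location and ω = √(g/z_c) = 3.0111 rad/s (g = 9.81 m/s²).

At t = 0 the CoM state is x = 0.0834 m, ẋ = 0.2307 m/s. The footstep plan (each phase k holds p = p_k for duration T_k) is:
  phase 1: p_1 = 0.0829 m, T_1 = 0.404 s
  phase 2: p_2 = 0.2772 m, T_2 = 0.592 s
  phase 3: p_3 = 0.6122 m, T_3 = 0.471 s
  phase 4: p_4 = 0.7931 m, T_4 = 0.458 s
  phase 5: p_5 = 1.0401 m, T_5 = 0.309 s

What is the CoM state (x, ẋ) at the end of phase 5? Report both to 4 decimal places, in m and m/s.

x = 0.9460, ẋ = 0.0909

phase 1: p=0.0829, T=0.404, ωT=1.216484, cosh=1.835785, sinh=1.539515; start (x,ẋ)=(0.083400, 0.230700) → end (x,ẋ)=(0.201770, 0.425833)
phase 2: p=0.2772, T=0.592, ωT=1.782571, cosh=3.056664, sinh=2.888459; start (x,ẋ)=(0.201770, 0.425833) → end (x,ẋ)=(0.455126, 0.645584)
phase 3: p=0.6122, T=0.471, ωT=1.418228, cosh=2.185970, sinh=1.943827; start (x,ẋ)=(0.455126, 0.645584) → end (x,ẋ)=(0.685600, 0.491863)
phase 4: p=0.7931, T=0.458, ωT=1.379084, cosh=2.111535, sinh=1.859726; start (x,ẋ)=(0.685600, 0.491863) → end (x,ẋ)=(0.869896, 0.436604)
phase 5: p=1.0401, T=0.309, ωT=0.930430, cosh=1.464992, sinh=1.070607; start (x,ẋ)=(0.869896, 0.436604) → end (x,ẋ)=(0.945988, 0.090931)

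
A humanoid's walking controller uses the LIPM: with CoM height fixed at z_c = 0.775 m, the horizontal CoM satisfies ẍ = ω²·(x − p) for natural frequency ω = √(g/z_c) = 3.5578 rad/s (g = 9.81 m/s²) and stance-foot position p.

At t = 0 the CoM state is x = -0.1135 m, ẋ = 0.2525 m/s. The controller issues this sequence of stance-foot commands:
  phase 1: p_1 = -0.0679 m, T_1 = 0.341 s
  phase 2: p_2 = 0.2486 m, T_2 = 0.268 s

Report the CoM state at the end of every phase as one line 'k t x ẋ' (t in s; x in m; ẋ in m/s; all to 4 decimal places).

phase 1: p=-0.0679, T=0.341, ωT=1.213210, cosh=1.830754, sinh=1.533512; start (x,ẋ)=(-0.113500, 0.252500) → end (x,ẋ)=(-0.042548, 0.213475)
phase 2: p=0.2486, T=0.268, ωT=0.953490, cosh=1.490072, sinh=1.104679; start (x,ẋ)=(-0.042548, 0.213475) → end (x,ẋ)=(-0.118948, -0.826183)

1 0.3410 -0.0425 0.2135
2 0.6090 -0.1189 -0.8262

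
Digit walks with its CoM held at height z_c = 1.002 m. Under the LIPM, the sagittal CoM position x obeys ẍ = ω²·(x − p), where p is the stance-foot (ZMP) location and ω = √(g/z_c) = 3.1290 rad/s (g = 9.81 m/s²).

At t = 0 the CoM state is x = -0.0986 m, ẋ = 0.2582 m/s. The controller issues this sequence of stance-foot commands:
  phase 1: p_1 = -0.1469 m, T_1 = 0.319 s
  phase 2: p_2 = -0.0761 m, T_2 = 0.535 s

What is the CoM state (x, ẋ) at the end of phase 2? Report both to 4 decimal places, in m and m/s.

phase 1: p=-0.1469, T=0.319, ωT=0.998151, cosh=1.540910, sinh=1.172350; start (x,ẋ)=(-0.098600, 0.258200) → end (x,ẋ)=(0.024266, 0.575041)
phase 2: p=-0.0761, T=0.535, ωT=1.674015, cosh=2.760516, sinh=2.573023; start (x,ẋ)=(0.024266, 0.575041) → end (x,ẋ)=(0.673828, 2.395459)

x = 0.6738, ẋ = 2.3955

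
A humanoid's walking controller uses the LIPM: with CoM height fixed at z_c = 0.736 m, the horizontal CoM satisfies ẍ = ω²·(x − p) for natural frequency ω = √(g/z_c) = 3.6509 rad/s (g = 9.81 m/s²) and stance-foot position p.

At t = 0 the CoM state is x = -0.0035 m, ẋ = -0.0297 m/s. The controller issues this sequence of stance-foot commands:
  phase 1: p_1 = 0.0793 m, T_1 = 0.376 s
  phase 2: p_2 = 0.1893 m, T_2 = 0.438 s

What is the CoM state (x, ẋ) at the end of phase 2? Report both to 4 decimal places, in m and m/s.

x = -0.9838, ẋ = -4.1876

phase 1: p=0.0793, T=0.376, ωT=1.372738, cosh=2.099777, sinh=1.846365; start (x,ẋ)=(-0.003500, -0.029700) → end (x,ẋ)=(-0.109582, -0.620509)
phase 2: p=0.1893, T=0.438, ωT=1.599094, cosh=2.575314, sinh=2.373234; start (x,ẋ)=(-0.109582, -0.620509) → end (x,ẋ)=(-0.983771, -4.187649)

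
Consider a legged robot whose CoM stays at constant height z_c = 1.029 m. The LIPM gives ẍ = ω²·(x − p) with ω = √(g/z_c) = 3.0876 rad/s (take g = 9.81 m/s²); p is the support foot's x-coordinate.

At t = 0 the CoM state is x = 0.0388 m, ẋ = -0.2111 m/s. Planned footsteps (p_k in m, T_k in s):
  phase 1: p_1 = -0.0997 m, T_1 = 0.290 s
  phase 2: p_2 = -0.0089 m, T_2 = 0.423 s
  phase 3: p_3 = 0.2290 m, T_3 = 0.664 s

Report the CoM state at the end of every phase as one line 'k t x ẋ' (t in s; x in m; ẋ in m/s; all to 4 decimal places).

1 0.2900 0.0284 0.1346
2 0.7130 0.1396 0.4637
3 1.3770 0.4496 0.7763

phase 1: p=-0.0997, T=0.290, ωT=0.895404, cosh=1.428384, sinh=1.019941; start (x,ẋ)=(0.038800, -0.211100) → end (x,ẋ)=(0.028398, 0.134628)
phase 2: p=-0.0089, T=0.423, ωT=1.306055, cosh=1.981234, sinh=1.710347; start (x,ẋ)=(0.028398, 0.134628) → end (x,ẋ)=(0.139571, 0.463693)
phase 3: p=0.2290, T=0.664, ωT=2.050166, cosh=3.948954, sinh=3.820240; start (x,ẋ)=(0.139571, 0.463693) → end (x,ẋ)=(0.449570, 0.776256)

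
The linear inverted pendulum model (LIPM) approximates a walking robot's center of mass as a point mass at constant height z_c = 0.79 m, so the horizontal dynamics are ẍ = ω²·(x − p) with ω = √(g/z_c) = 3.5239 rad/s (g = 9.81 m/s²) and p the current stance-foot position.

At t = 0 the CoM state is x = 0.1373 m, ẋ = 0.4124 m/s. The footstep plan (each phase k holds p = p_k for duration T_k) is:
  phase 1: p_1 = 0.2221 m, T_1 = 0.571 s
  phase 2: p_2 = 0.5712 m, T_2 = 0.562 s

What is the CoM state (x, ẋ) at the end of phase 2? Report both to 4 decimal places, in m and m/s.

phase 1: p=0.2221, T=0.571, ωT=2.012147, cosh=3.806529, sinh=3.672828; start (x,ẋ)=(0.137300, 0.412400) → end (x,ẋ)=(0.329135, 0.472274)
phase 2: p=0.5712, T=0.562, ωT=1.980432, cosh=3.691940, sinh=3.553931; start (x,ẋ)=(0.329135, 0.472274) → end (x,ẋ)=(0.153810, -1.287939)

x = 0.1538, ẋ = -1.2879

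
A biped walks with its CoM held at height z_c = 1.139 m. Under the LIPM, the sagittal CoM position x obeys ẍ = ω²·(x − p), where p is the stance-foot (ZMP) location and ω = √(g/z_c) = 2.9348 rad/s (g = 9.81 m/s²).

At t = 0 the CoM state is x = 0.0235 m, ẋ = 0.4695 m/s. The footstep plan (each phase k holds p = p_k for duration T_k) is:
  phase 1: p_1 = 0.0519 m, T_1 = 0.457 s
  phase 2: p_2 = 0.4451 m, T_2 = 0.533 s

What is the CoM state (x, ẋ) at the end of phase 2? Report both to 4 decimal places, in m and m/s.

x = 0.6614, ẋ = 0.9066

phase 1: p=0.0519, T=0.457, ωT=1.341204, cosh=2.042587, sinh=1.781056; start (x,ẋ)=(0.023500, 0.469500) → end (x,ẋ)=(0.278818, 0.810546)
phase 2: p=0.4451, T=0.533, ωT=1.564248, cosh=2.494163, sinh=2.284918; start (x,ẋ)=(0.278818, 0.810546) → end (x,ẋ)=(0.661425, 0.906587)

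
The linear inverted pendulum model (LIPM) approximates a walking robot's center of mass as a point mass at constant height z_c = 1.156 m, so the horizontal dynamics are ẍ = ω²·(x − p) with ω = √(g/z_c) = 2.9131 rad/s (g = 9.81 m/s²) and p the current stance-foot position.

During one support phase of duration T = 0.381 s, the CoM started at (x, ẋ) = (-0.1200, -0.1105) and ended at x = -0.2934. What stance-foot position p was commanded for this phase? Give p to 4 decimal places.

ωT = 2.9131·0.381 = 1.109891; cosh(ωT) = 1.681811, sinh(ωT) = 1.352217
x(T) = p + (x₀−p)·cosh(ωT) + (ẋ₀/ω)·sinh(ωT) ⇒ p·(1 − cosh) = x(T) − x₀·cosh − (ẋ₀/ω)·sinh
numerator   = -0.2934 − (-0.1200)·1.681811 − (-0.1105/2.9131)·1.352217 = -0.040290
denominator = 1 − 1.681811 = -0.681811
p = -0.040290 / -0.681811 = 0.0591

p = 0.0591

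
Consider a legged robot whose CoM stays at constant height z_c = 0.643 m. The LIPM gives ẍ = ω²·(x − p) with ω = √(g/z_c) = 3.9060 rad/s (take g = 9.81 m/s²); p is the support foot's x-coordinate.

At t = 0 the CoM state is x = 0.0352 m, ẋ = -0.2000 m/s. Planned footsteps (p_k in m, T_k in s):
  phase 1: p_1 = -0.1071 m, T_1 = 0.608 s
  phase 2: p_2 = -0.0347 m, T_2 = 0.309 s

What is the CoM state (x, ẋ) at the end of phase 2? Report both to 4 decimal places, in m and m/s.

phase 1: p=-0.1071, T=0.608, ωT=2.374848, cosh=5.421204, sinh=5.328175; start (x,ẋ)=(0.035200, -0.200000) → end (x,ẋ)=(0.391517, 1.877286)
phase 2: p=-0.0347, T=0.309, ωT=1.206954, cosh=1.821196, sinh=1.522089; start (x,ẋ)=(0.391517, 1.877286) → end (x,ẋ)=(1.473066, 5.952887)

x = 1.4731, ẋ = 5.9529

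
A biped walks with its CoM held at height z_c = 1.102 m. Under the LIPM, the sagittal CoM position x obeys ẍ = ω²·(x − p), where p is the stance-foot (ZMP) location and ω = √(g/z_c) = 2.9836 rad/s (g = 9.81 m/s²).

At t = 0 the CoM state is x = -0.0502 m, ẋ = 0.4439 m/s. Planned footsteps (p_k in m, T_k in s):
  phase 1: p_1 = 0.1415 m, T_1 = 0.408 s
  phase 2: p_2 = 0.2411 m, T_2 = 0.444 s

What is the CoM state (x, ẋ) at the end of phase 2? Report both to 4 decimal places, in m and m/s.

x = -0.2455, ẋ = -1.2929

phase 1: p=0.1415, T=0.408, ωT=1.217309, cosh=1.837055, sinh=1.541029; start (x,ẋ)=(-0.050200, 0.443900) → end (x,ẋ)=(0.018611, -0.065932)
phase 2: p=0.2411, T=0.444, ωT=1.324718, cosh=2.013502, sinh=1.747624; start (x,ẋ)=(0.018611, -0.065932) → end (x,ẋ)=(-0.245502, -1.292860)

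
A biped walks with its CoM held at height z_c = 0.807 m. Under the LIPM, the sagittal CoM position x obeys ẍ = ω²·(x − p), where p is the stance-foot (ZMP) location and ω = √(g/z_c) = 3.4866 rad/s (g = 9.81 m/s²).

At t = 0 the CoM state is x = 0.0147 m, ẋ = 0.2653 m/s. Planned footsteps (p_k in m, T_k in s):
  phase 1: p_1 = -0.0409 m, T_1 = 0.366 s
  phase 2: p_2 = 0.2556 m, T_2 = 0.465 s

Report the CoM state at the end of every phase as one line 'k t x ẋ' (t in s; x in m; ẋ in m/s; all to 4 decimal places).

phase 1: p=-0.0409, T=0.366, ωT=1.276096, cosh=1.930875, sinh=1.651750; start (x,ẋ)=(0.014700, 0.265300) → end (x,ẋ)=(0.192140, 0.832461)
phase 2: p=0.2556, T=0.465, ωT=1.621269, cosh=2.628577, sinh=2.430930; start (x,ẋ)=(0.192140, 0.832461) → end (x,ẋ)=(0.669201, 1.650325)

1 0.3660 0.1921 0.8325
2 0.8310 0.6692 1.6503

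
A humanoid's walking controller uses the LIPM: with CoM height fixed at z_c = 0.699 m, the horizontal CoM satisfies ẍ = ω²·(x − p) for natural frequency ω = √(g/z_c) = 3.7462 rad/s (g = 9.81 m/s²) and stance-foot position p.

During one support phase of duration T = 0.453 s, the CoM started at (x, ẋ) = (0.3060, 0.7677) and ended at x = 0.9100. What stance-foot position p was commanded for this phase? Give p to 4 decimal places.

ωT = 3.7462·0.453 = 1.697029; cosh(ωT) = 2.820467, sinh(ωT) = 2.637240
x(T) = p + (x₀−p)·cosh(ωT) + (ẋ₀/ω)·sinh(ωT) ⇒ p·(1 − cosh) = x(T) − x₀·cosh − (ẋ₀/ω)·sinh
numerator   = 0.9100 − (0.3060)·2.820467 − (0.7677/3.7462)·2.637240 = -0.493506
denominator = 1 − 2.820467 = -1.820467
p = -0.493506 / -1.820467 = 0.2711

p = 0.2711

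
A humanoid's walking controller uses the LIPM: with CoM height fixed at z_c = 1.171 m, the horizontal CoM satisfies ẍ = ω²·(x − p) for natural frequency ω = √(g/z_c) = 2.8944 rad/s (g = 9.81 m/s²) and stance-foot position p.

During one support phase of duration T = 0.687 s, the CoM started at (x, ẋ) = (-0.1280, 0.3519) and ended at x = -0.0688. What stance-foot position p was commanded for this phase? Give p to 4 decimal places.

ωT = 2.8944·0.687 = 1.988453; cosh(ωT) = 3.720566, sinh(ωT) = 3.583658
x(T) = p + (x₀−p)·cosh(ωT) + (ẋ₀/ω)·sinh(ωT) ⇒ p·(1 − cosh) = x(T) − x₀·cosh − (ẋ₀/ω)·sinh
numerator   = -0.0688 − (-0.1280)·3.720566 − (0.3519/2.8944)·3.583658 = -0.028267
denominator = 1 − 3.720566 = -2.720566
p = -0.028267 / -2.720566 = 0.0104

p = 0.0104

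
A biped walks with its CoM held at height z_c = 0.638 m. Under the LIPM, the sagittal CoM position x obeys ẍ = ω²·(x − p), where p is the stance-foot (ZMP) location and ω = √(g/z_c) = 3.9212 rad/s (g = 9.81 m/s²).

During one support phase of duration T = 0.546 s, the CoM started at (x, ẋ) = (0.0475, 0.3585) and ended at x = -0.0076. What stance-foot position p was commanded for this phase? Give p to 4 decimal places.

p = 0.1799

ωT = 3.9212·0.546 = 2.140975; cosh(ωT) = 4.312635, sinh(ωT) = 4.195095
x(T) = p + (x₀−p)·cosh(ωT) + (ẋ₀/ω)·sinh(ωT) ⇒ p·(1 − cosh) = x(T) − x₀·cosh − (ẋ₀/ω)·sinh
numerator   = -0.0076 − (0.0475)·4.312635 − (0.3585/3.9212)·4.195095 = -0.595991
denominator = 1 − 4.312635 = -3.312635
p = -0.595991 / -3.312635 = 0.1799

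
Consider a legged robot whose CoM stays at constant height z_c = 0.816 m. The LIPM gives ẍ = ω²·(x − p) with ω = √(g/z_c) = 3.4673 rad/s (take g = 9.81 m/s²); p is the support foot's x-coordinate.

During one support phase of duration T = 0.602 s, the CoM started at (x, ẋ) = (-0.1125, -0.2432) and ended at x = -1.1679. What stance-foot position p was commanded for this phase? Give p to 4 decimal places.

p = 0.1387

ωT = 3.4673·0.602 = 2.087315; cosh(ωT) = 4.093626, sinh(ωT) = 3.969607
x(T) = p + (x₀−p)·cosh(ωT) + (ẋ₀/ω)·sinh(ωT) ⇒ p·(1 − cosh) = x(T) − x₀·cosh − (ẋ₀/ω)·sinh
numerator   = -1.1679 − (-0.1125)·4.093626 − (-0.2432/3.4673)·3.969607 = -0.428935
denominator = 1 − 4.093626 = -3.093626
p = -0.428935 / -3.093626 = 0.1387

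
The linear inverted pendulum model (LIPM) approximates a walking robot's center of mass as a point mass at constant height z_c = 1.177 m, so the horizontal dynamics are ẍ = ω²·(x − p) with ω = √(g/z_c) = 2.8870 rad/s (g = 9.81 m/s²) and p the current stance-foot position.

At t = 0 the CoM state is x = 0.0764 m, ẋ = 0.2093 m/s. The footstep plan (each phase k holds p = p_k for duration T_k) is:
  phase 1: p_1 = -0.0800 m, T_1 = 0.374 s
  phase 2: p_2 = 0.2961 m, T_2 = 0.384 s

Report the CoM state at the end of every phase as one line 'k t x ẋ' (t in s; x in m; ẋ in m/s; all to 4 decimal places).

phase 1: p=-0.0800, T=0.374, ωT=1.079738, cosh=1.641796, sinh=1.302112; start (x,ẋ)=(0.076400, 0.209300) → end (x,ẋ)=(0.271177, 0.931566)
phase 2: p=0.2961, T=0.384, ωT=1.108608, cosh=1.680078, sinh=1.350060; start (x,ẋ)=(0.271177, 0.931566) → end (x,ẋ)=(0.689859, 1.467962)

1 0.3740 0.2712 0.9316
2 0.7580 0.6899 1.4680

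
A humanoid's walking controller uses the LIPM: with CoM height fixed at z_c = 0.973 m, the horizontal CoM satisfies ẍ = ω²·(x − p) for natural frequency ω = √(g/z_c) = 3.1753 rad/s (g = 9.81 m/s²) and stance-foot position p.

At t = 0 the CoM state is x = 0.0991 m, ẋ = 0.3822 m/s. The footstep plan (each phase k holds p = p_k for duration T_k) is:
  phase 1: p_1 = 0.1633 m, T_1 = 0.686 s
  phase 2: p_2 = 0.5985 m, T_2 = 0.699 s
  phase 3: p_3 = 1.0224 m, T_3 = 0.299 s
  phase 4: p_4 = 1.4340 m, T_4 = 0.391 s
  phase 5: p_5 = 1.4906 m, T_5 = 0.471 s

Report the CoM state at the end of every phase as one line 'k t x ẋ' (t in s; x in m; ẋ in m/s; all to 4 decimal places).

1 0.6860 0.4009 0.8207
2 1.3850 0.8535 0.9671
3 1.6840 1.1061 0.8474
4 2.0750 1.2424 -0.0626
5 2.5460 0.8674 -1.8163

phase 1: p=0.1633, T=0.686, ωT=2.178256, cosh=4.472064, sinh=4.358826; start (x,ẋ)=(0.099100, 0.382200) → end (x,ẋ)=(0.400850, 0.820658)
phase 2: p=0.5985, T=0.699, ωT=2.219535, cosh=4.655854, sinh=4.547194; start (x,ẋ)=(0.400850, 0.820658) → end (x,ẋ)=(0.853497, 0.967058)
phase 3: p=1.0224, T=0.299, ωT=0.949415, cosh=1.485582, sinh=1.098615; start (x,ẋ)=(0.853497, 0.967058) → end (x,ẋ)=(1.106071, 0.847438)
phase 4: p=1.4340, T=0.391, ωT=1.241542, cosh=1.874943, sinh=1.586004; start (x,ẋ)=(1.106071, 0.847438) → end (x,ẋ)=(1.242431, -0.062567)
phase 5: p=1.4906, T=0.471, ωT=1.495566, cosh=2.342992, sinh=2.118870; start (x,ẋ)=(1.242431, -0.062567) → end (x,ẋ)=(0.867392, -1.816285)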